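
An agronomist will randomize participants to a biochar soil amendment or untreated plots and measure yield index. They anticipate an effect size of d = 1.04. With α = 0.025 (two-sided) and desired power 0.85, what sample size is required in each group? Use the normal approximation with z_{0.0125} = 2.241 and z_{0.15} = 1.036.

For two independent groups with equal n: n = 2·((z_{α/2} + z_β) / d)².
z_{α/2} + z_β = 2.241 + 1.036 = 3.277.
n = 2 × (3.277 / 1.04)² = 2 × 3.151² = 2 × 9.93 = 19.9.
Round up to the next whole participant.

n = 20 per group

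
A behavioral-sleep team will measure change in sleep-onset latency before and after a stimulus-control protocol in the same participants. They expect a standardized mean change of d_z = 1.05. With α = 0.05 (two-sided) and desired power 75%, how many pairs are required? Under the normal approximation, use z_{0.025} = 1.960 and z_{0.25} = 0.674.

n = 7 pairs

For a paired (one-sample on differences) test: n = ((z_{α/2} + z_β) / d)².
z_{α/2} + z_β = 1.960 + 0.674 = 2.634.
n = (2.634 / 1.05)² = 2.509² = 6.29.
Round up.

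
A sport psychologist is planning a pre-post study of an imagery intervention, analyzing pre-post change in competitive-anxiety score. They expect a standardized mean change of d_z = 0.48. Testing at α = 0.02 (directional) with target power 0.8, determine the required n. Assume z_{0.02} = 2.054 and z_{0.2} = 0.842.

n = 37 pairs

For a paired (one-sample on differences) test: n = ((z_{α} + z_β) / d)².
z_{α} + z_β = 2.054 + 0.842 = 2.896.
n = (2.896 / 0.48)² = 6.033² = 36.40.
Round up.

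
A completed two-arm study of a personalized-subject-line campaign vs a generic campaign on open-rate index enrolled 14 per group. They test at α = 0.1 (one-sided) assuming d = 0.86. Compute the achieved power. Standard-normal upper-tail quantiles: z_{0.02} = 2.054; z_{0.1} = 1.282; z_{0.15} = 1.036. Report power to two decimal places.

For two equal groups, power = Φ(d·√(n/2) − z_{α}).
d·√(n/2) = 0.86 × √(14/2) = 0.86 × 2.646 = 2.275.
z_β = 2.275 − 1.282 = 0.993.
Power = Φ(0.993) = 0.840.

power ≈ 0.84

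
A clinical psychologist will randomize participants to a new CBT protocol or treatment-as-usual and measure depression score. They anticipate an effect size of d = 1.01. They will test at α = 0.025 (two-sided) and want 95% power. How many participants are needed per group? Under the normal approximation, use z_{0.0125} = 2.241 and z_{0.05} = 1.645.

For two independent groups with equal n: n = 2·((z_{α/2} + z_β) / d)².
z_{α/2} + z_β = 2.241 + 1.645 = 3.886.
n = 2 × (3.886 / 1.01)² = 2 × 3.848² = 2 × 14.80 = 29.6.
Round up to the next whole participant.

n = 30 per group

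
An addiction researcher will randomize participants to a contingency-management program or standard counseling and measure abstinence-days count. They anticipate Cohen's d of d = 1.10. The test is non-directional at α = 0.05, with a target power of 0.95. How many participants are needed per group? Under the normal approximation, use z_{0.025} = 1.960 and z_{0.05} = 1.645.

For two independent groups with equal n: n = 2·((z_{α/2} + z_β) / d)².
z_{α/2} + z_β = 1.960 + 1.645 = 3.605.
n = 2 × (3.605 / 1.10)² = 2 × 3.277² = 2 × 10.74 = 21.5.
Round up to the next whole participant.

n = 22 per group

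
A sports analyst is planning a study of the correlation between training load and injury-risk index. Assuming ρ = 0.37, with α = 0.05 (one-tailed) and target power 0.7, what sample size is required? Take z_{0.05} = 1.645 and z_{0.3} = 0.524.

n = 35

Fisher's z: C = ½·ln((1+r)/(1−r)) = ½·ln(2.1746) = 0.3884.
n = ((z_{α} + z_β)/C)² + 3.
(1.645 + 0.524) / 0.3884 = 2.169 / 0.3884 = 5.584.
n = 5.584² + 3 = 31.19 + 3 = 34.2.
Round up.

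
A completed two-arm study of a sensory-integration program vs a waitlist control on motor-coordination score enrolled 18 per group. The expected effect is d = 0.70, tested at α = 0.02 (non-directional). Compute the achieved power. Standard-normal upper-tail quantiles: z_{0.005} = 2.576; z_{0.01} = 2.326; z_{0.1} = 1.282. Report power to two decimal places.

For two equal groups, power = Φ(d·√(n/2) − z_{α/2}).
d·√(n/2) = 0.70 × √(18/2) = 0.70 × 3.000 = 2.100.
z_β = 2.100 − 2.326 = -0.226.
Power = Φ(-0.226) = 0.411.

power ≈ 0.41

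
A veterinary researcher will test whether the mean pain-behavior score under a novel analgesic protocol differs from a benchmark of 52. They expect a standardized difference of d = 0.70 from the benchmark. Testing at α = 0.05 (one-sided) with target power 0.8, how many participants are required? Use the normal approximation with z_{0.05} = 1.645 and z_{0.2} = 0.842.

n = 13

For a one-sample test: n = ((z_{α} + z_β) / d)².
z_{α} + z_β = 1.645 + 0.842 = 2.487.
n = (2.487 / 0.70)² = 3.553² = 12.62.
Round up.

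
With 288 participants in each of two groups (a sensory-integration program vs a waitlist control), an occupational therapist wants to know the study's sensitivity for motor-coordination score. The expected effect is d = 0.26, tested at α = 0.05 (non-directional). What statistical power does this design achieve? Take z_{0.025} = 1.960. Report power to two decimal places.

power ≈ 0.88

For two equal groups, power = Φ(d·√(n/2) − z_{α/2}).
d·√(n/2) = 0.26 × √(288/2) = 0.26 × 12.000 = 3.120.
z_β = 3.120 − 1.960 = 1.160.
Power = Φ(1.160) = 0.877.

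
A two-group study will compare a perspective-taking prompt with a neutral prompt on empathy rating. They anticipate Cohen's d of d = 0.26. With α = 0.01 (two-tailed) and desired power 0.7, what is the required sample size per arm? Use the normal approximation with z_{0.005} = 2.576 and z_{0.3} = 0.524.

n = 285 per group

For two independent groups with equal n: n = 2·((z_{α/2} + z_β) / d)².
z_{α/2} + z_β = 2.576 + 0.524 = 3.100.
n = 2 × (3.100 / 0.26)² = 2 × 11.923² = 2 × 142.16 = 284.3.
Round up to the next whole participant.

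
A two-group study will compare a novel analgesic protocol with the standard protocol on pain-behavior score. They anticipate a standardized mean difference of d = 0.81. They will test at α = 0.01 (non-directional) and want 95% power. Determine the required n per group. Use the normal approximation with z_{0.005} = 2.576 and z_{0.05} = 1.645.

n = 55 per group

For two independent groups with equal n: n = 2·((z_{α/2} + z_β) / d)².
z_{α/2} + z_β = 2.576 + 1.645 = 4.221.
n = 2 × (4.221 / 0.81)² = 2 × 5.211² = 2 × 27.16 = 54.3.
Round up to the next whole participant.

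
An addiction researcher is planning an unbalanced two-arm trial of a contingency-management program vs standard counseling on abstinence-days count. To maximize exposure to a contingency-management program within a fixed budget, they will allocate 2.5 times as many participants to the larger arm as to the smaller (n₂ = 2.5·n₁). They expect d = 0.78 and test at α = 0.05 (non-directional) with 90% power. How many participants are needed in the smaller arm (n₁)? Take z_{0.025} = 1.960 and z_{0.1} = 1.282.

n₁ = 25

With allocation ratio k = n₂/n₁ = 2.5, Var(x̄₁−x̄₂) = σ²(1/n₁ + 1/(k·n₁)) = σ²·(k+1)/(k·n₁).
So n₁ = (1 + 1/k)·((z_{α/2} + z_β)/d)² = 1.400 × (3.242/0.78)².
n₁ = 1.400 × 17.28 = 24.2.
Round up: n₁ = 25, giving n₂ = ⌈2.5 × 25⌉ = ⌈62.5⌉ = 63.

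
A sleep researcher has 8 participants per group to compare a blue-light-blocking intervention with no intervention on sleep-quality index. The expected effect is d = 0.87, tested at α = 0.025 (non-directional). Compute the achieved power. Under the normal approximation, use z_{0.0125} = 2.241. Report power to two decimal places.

power ≈ 0.31

For two equal groups, power = Φ(d·√(n/2) − z_{α/2}).
d·√(n/2) = 0.87 × √(8/2) = 0.87 × 2.000 = 1.740.
z_β = 1.740 − 2.241 = -0.501.
Power = Φ(-0.501) = 0.308.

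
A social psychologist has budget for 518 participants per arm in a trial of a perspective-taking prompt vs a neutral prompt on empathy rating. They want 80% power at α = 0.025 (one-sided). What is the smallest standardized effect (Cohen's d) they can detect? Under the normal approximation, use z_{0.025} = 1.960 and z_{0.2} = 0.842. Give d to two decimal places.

For two independent groups of n = 518 each: d_min = (z_{α} + z_β)·√(2/n).
z-sum = 1.960 + 0.842 = 2.802.
d_min = 2.802 × √(2/518) = 2.802 × 0.0621 = 0.174.

d_min ≈ 0.17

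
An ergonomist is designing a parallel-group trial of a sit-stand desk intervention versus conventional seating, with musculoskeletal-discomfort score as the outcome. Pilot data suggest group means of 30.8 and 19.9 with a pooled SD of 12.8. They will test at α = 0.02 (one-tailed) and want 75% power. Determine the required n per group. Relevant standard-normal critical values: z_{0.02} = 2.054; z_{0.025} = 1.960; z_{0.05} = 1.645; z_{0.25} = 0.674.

Cohen's d = |M₁ − M₂| / SD_pooled = |30.8 − 19.9| / 12.8 = 10.9 / 12.8 = 0.852.
For two independent groups with equal n: n = 2·((z_{α} + z_β) / d)².
z_{α} + z_β = 2.054 + 0.674 = 2.728.
n = 2 × (2.728 / 0.852)² = 2 × 3.202² = 2 × 10.25 = 20.5.
Round up to the next whole participant.

n = 21 per group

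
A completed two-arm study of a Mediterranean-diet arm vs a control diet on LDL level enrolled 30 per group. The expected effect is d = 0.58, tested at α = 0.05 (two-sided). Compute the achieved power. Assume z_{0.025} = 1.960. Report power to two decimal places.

For two equal groups, power = Φ(d·√(n/2) − z_{α/2}).
d·√(n/2) = 0.58 × √(30/2) = 0.58 × 3.873 = 2.246.
z_β = 2.246 − 1.960 = 0.286.
Power = Φ(0.286) = 0.613.

power ≈ 0.61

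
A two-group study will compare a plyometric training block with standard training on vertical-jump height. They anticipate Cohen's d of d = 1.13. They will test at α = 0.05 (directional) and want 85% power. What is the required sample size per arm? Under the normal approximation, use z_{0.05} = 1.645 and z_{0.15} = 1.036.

For two independent groups with equal n: n = 2·((z_{α} + z_β) / d)².
z_{α} + z_β = 1.645 + 1.036 = 2.681.
n = 2 × (2.681 / 1.13)² = 2 × 2.373² = 2 × 5.63 = 11.3.
Round up to the next whole participant.

n = 12 per group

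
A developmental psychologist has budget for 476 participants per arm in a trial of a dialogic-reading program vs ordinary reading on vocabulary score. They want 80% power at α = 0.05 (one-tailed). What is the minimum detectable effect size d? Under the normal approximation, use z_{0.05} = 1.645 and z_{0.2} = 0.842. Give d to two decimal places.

For two independent groups of n = 476 each: d_min = (z_{α} + z_β)·√(2/n).
z-sum = 1.645 + 0.842 = 2.487.
d_min = 2.487 × √(2/476) = 2.487 × 0.0648 = 0.161.

d_min ≈ 0.16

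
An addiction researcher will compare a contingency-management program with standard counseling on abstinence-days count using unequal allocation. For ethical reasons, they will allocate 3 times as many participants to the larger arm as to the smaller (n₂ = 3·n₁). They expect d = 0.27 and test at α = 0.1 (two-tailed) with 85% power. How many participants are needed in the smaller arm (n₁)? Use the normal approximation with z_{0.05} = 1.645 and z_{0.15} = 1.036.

n₁ = 132

With allocation ratio k = n₂/n₁ = 3, Var(x̄₁−x̄₂) = σ²(1/n₁ + 1/(k·n₁)) = σ²·(k+1)/(k·n₁).
So n₁ = (1 + 1/k)·((z_{α/2} + z_β)/d)² = 1.333 × (2.681/0.27)².
n₁ = 1.333 × 98.60 = 131.5.
Round up: n₁ = 132, giving n₂ = 3 × 132 = 396.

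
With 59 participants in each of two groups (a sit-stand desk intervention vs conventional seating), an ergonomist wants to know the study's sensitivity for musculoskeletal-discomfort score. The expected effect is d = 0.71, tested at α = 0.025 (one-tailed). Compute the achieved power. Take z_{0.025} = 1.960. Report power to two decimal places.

For two equal groups, power = Φ(d·√(n/2) − z_{α}).
d·√(n/2) = 0.71 × √(59/2) = 0.71 × 5.431 = 3.856.
z_β = 3.856 − 1.960 = 1.896.
Power = Φ(1.896) = 0.971.

power ≈ 0.97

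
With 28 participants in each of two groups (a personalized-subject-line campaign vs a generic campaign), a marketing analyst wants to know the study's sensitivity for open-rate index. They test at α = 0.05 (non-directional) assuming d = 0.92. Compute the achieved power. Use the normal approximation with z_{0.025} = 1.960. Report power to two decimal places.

power ≈ 0.93

For two equal groups, power = Φ(d·√(n/2) − z_{α/2}).
d·√(n/2) = 0.92 × √(28/2) = 0.92 × 3.742 = 3.442.
z_β = 3.442 − 1.960 = 1.482.
Power = Φ(1.482) = 0.931.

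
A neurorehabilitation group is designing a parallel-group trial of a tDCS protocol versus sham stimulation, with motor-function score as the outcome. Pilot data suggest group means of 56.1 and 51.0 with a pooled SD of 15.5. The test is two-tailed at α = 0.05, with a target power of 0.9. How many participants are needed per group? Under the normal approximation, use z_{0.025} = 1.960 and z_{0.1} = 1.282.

Cohen's d = |M₁ − M₂| / SD_pooled = |56.1 − 51.0| / 15.5 = 5.1 / 15.5 = 0.329.
For two independent groups with equal n: n = 2·((z_{α/2} + z_β) / d)².
z_{α/2} + z_β = 1.960 + 1.282 = 3.242.
n = 2 × (3.242 / 0.329)² = 2 × 9.854² = 2 × 97.10 = 194.2.
Round up to the next whole participant.

n = 195 per group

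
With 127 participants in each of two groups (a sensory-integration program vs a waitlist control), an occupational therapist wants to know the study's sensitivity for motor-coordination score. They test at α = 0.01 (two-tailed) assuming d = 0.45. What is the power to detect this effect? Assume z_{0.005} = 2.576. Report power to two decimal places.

power ≈ 0.84

For two equal groups, power = Φ(d·√(n/2) − z_{α/2}).
d·√(n/2) = 0.45 × √(127/2) = 0.45 × 7.969 = 3.586.
z_β = 3.586 − 2.576 = 1.010.
Power = Φ(1.010) = 0.844.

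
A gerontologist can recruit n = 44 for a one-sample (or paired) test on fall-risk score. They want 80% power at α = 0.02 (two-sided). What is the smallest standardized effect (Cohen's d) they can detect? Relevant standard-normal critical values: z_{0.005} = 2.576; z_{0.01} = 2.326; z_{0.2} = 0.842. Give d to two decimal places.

d_min ≈ 0.48

For a single sample (or paired design) of n = 44: d_min = (z_{α/2} + z_β)/√n.
z-sum = 2.326 + 0.842 = 3.168.
d_min = 3.168 / √44 = 3.168 / 6.633 = 0.478.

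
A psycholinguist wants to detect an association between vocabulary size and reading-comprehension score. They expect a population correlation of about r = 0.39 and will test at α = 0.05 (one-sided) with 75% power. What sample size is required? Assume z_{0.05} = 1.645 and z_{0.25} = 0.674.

n = 35

Fisher's z: C = ½·ln((1+r)/(1−r)) = ½·ln(2.2787) = 0.4118.
n = ((z_{α} + z_β)/C)² + 3.
(1.645 + 0.674) / 0.4118 = 2.319 / 0.4118 = 5.631.
n = 5.631² + 3 = 31.71 + 3 = 34.7.
Round up.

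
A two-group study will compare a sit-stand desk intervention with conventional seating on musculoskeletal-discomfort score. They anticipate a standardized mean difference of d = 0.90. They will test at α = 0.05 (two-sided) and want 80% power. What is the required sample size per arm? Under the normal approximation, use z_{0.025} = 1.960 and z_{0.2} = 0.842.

For two independent groups with equal n: n = 2·((z_{α/2} + z_β) / d)².
z_{α/2} + z_β = 1.960 + 0.842 = 2.802.
n = 2 × (2.802 / 0.90)² = 2 × 3.113² = 2 × 9.69 = 19.4.
Round up to the next whole participant.

n = 20 per group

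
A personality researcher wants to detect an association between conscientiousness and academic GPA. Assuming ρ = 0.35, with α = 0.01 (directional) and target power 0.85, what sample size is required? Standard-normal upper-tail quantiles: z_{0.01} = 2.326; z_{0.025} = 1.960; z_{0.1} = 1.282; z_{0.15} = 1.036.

n = 88

Fisher's z: C = ½·ln((1+r)/(1−r)) = ½·ln(2.0769) = 0.3654.
n = ((z_{α} + z_β)/C)² + 3.
(2.326 + 1.036) / 0.3654 = 3.362 / 0.3654 = 9.201.
n = 9.201² + 3 = 84.66 + 3 = 87.7.
Round up.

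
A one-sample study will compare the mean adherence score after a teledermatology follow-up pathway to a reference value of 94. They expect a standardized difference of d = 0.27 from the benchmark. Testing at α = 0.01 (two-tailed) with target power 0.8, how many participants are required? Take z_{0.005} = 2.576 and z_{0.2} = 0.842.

n = 161

For a one-sample test: n = ((z_{α/2} + z_β) / d)².
z_{α/2} + z_β = 2.576 + 0.842 = 3.418.
n = (3.418 / 0.27)² = 12.659² = 160.26.
Round up.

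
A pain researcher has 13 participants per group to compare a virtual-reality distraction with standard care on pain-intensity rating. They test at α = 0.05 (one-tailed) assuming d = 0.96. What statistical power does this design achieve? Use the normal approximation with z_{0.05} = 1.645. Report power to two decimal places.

power ≈ 0.79

For two equal groups, power = Φ(d·√(n/2) − z_{α}).
d·√(n/2) = 0.96 × √(13/2) = 0.96 × 2.550 = 2.448.
z_β = 2.448 − 1.645 = 0.803.
Power = Φ(0.803) = 0.789.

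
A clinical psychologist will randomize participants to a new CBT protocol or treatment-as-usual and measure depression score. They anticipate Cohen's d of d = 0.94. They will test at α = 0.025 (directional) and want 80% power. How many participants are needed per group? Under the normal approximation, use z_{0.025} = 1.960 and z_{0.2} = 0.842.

n = 18 per group

For two independent groups with equal n: n = 2·((z_{α} + z_β) / d)².
z_{α} + z_β = 1.960 + 0.842 = 2.802.
n = 2 × (2.802 / 0.94)² = 2 × 2.981² = 2 × 8.89 = 17.8.
Round up to the next whole participant.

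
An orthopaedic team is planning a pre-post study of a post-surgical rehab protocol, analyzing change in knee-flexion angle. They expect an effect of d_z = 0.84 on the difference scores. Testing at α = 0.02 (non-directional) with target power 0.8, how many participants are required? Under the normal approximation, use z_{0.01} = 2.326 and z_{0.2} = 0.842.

For a paired (one-sample on differences) test: n = ((z_{α/2} + z_β) / d)².
z_{α/2} + z_β = 2.326 + 0.842 = 3.168.
n = (3.168 / 0.84)² = 3.771² = 14.22.
Round up.

n = 15 pairs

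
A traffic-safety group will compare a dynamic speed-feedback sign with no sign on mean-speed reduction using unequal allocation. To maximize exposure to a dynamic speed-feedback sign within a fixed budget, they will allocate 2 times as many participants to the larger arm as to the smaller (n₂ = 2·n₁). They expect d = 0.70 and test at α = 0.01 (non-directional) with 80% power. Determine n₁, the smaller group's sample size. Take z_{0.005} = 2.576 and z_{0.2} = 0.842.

With allocation ratio k = n₂/n₁ = 2, Var(x̄₁−x̄₂) = σ²(1/n₁ + 1/(k·n₁)) = σ²·(k+1)/(k·n₁).
So n₁ = (1 + 1/k)·((z_{α/2} + z_β)/d)² = 1.500 × (3.418/0.70)².
n₁ = 1.500 × 23.84 = 35.8.
Round up: n₁ = 36, giving n₂ = 2 × 36 = 72.

n₁ = 36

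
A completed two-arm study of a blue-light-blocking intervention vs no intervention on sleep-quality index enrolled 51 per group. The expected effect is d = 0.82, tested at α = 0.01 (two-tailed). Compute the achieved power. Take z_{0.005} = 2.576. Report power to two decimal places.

For two equal groups, power = Φ(d·√(n/2) − z_{α/2}).
d·√(n/2) = 0.82 × √(51/2) = 0.82 × 5.050 = 4.141.
z_β = 4.141 − 2.576 = 1.565.
Power = Φ(1.565) = 0.941.

power ≈ 0.94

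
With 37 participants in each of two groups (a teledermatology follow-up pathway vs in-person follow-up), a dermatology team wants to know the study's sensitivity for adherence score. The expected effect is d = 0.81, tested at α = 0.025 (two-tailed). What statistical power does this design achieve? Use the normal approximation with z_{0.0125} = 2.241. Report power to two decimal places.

For two equal groups, power = Φ(d·√(n/2) − z_{α/2}).
d·√(n/2) = 0.81 × √(37/2) = 0.81 × 4.301 = 3.484.
z_β = 3.484 − 2.241 = 1.243.
Power = Φ(1.243) = 0.893.

power ≈ 0.89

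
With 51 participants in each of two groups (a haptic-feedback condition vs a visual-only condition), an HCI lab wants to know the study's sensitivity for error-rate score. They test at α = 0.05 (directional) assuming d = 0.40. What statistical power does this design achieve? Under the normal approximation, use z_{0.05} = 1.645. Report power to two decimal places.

power ≈ 0.65

For two equal groups, power = Φ(d·√(n/2) − z_{α}).
d·√(n/2) = 0.40 × √(51/2) = 0.40 × 5.050 = 2.020.
z_β = 2.020 − 1.645 = 0.375.
Power = Φ(0.375) = 0.646.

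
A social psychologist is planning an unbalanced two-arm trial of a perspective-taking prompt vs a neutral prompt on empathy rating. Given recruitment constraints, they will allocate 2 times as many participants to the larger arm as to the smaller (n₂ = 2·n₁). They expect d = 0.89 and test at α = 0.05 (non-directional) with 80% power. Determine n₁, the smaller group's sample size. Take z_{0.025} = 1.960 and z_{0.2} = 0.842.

n₁ = 15

With allocation ratio k = n₂/n₁ = 2, Var(x̄₁−x̄₂) = σ²(1/n₁ + 1/(k·n₁)) = σ²·(k+1)/(k·n₁).
So n₁ = (1 + 1/k)·((z_{α/2} + z_β)/d)² = 1.500 × (2.802/0.89)².
n₁ = 1.500 × 9.91 = 14.9.
Round up: n₁ = 15, giving n₂ = 2 × 15 = 30.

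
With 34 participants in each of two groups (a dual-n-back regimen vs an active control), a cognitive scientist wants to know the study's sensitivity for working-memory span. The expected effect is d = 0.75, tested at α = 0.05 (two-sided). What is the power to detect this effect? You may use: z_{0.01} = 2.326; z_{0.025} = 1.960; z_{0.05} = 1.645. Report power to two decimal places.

For two equal groups, power = Φ(d·√(n/2) − z_{α/2}).
d·√(n/2) = 0.75 × √(34/2) = 0.75 × 4.123 = 3.092.
z_β = 3.092 − 1.960 = 1.132.
Power = Φ(1.132) = 0.871.

power ≈ 0.87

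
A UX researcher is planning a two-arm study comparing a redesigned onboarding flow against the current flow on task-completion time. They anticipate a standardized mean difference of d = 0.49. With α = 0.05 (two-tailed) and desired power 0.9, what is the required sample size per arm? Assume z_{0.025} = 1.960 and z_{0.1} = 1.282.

For two independent groups with equal n: n = 2·((z_{α/2} + z_β) / d)².
z_{α/2} + z_β = 1.960 + 1.282 = 3.242.
n = 2 × (3.242 / 0.49)² = 2 × 6.616² = 2 × 43.78 = 87.6.
Round up to the next whole participant.

n = 88 per group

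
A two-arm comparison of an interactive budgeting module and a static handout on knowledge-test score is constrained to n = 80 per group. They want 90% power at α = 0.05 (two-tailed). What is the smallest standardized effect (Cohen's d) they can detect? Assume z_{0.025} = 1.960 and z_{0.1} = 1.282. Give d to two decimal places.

d_min ≈ 0.51

For two independent groups of n = 80 each: d_min = (z_{α/2} + z_β)·√(2/n).
z-sum = 1.960 + 1.282 = 3.242.
d_min = 3.242 × √(2/80) = 3.242 × 0.1581 = 0.513.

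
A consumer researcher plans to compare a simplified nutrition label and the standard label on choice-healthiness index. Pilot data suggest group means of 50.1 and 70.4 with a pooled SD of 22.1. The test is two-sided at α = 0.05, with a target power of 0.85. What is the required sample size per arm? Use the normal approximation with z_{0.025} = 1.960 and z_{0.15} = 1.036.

Cohen's d = |M₁ − M₂| / SD_pooled = |50.1 − 70.4| / 22.1 = 20.3 / 22.1 = 0.919.
For two independent groups with equal n: n = 2·((z_{α/2} + z_β) / d)².
z_{α/2} + z_β = 1.960 + 1.036 = 2.996.
n = 2 × (2.996 / 0.919)² = 2 × 3.260² = 2 × 10.63 = 21.3.
Round up to the next whole participant.

n = 22 per group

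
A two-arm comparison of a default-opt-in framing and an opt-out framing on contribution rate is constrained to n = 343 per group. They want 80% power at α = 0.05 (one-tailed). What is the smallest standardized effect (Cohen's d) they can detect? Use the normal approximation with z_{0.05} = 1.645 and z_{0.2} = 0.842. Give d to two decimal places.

For two independent groups of n = 343 each: d_min = (z_{α} + z_β)·√(2/n).
z-sum = 1.645 + 0.842 = 2.487.
d_min = 2.487 × √(2/343) = 2.487 × 0.0764 = 0.190.

d_min ≈ 0.19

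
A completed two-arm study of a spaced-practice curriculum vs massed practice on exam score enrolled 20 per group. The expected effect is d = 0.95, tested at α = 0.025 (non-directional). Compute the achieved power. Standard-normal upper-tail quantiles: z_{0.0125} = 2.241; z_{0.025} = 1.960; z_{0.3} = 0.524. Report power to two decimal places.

For two equal groups, power = Φ(d·√(n/2) − z_{α/2}).
d·√(n/2) = 0.95 × √(20/2) = 0.95 × 3.162 = 3.004.
z_β = 3.004 − 2.241 = 0.763.
Power = Φ(0.763) = 0.777.

power ≈ 0.78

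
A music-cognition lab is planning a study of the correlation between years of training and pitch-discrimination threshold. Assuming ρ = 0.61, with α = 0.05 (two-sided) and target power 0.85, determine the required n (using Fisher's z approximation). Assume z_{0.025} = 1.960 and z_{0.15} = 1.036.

n = 21

Fisher's z: C = ½·ln((1+r)/(1−r)) = ½·ln(4.1282) = 0.7089.
n = ((z_{α/2} + z_β)/C)² + 3.
(1.960 + 1.036) / 0.7089 = 2.996 / 0.7089 = 4.226.
n = 4.226² + 3 = 17.86 + 3 = 20.9.
Round up.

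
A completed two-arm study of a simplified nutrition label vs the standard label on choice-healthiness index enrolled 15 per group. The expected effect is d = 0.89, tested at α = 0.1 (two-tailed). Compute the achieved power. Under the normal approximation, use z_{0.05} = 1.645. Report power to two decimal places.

power ≈ 0.79

For two equal groups, power = Φ(d·√(n/2) − z_{α/2}).
d·√(n/2) = 0.89 × √(15/2) = 0.89 × 2.739 = 2.437.
z_β = 2.437 − 1.645 = 0.792.
Power = Φ(0.792) = 0.786.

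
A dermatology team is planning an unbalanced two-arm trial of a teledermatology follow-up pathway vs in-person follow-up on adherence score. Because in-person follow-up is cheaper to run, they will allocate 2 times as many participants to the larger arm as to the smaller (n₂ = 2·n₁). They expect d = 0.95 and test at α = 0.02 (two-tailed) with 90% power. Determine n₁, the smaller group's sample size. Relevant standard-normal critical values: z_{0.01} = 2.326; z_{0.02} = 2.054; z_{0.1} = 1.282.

With allocation ratio k = n₂/n₁ = 2, Var(x̄₁−x̄₂) = σ²(1/n₁ + 1/(k·n₁)) = σ²·(k+1)/(k·n₁).
So n₁ = (1 + 1/k)·((z_{α/2} + z_β)/d)² = 1.500 × (3.608/0.95)².
n₁ = 1.500 × 14.42 = 21.6.
Round up: n₁ = 22, giving n₂ = 2 × 22 = 44.

n₁ = 22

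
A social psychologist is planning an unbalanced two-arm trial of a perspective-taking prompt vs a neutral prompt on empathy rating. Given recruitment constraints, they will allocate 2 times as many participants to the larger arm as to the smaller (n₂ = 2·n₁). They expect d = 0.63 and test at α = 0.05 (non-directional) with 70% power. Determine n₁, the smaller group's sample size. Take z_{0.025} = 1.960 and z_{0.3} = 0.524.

n₁ = 24

With allocation ratio k = n₂/n₁ = 2, Var(x̄₁−x̄₂) = σ²(1/n₁ + 1/(k·n₁)) = σ²·(k+1)/(k·n₁).
So n₁ = (1 + 1/k)·((z_{α/2} + z_β)/d)² = 1.500 × (2.484/0.63)².
n₁ = 1.500 × 15.55 = 23.3.
Round up: n₁ = 24, giving n₂ = 2 × 24 = 48.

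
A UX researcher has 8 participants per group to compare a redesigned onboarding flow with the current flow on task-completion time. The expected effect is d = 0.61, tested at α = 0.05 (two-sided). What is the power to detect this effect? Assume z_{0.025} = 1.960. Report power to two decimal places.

power ≈ 0.23

For two equal groups, power = Φ(d·√(n/2) − z_{α/2}).
d·√(n/2) = 0.61 × √(8/2) = 0.61 × 2.000 = 1.220.
z_β = 1.220 − 1.960 = -0.740.
Power = Φ(-0.740) = 0.230.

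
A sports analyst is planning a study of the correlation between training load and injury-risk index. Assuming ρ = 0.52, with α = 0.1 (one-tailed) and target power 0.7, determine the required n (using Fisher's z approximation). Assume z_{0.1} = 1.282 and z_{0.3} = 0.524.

Fisher's z: C = ½·ln((1+r)/(1−r)) = ½·ln(3.1667) = 0.5763.
n = ((z_{α} + z_β)/C)² + 3.
(1.282 + 0.524) / 0.5763 = 1.806 / 0.5763 = 3.134.
n = 3.134² + 3 = 9.82 + 3 = 12.8.
Round up.

n = 13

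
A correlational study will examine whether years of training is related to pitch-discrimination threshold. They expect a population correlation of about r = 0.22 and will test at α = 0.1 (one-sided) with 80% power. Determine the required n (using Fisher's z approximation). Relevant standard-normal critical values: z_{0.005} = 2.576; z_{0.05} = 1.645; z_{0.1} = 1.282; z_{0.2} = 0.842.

n = 94

Fisher's z: C = ½·ln((1+r)/(1−r)) = ½·ln(1.5641) = 0.2237.
n = ((z_{α} + z_β)/C)² + 3.
(1.282 + 0.842) / 0.2237 = 2.124 / 0.2237 = 9.495.
n = 9.495² + 3 = 90.15 + 3 = 93.2.
Round up.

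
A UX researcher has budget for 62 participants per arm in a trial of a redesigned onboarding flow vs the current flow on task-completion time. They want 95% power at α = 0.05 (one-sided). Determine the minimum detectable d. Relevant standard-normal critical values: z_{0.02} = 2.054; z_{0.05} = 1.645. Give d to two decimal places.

d_min ≈ 0.59

For two independent groups of n = 62 each: d_min = (z_{α} + z_β)·√(2/n).
z-sum = 1.645 + 1.645 = 3.290.
d_min = 3.290 × √(2/62) = 3.290 × 0.1796 = 0.591.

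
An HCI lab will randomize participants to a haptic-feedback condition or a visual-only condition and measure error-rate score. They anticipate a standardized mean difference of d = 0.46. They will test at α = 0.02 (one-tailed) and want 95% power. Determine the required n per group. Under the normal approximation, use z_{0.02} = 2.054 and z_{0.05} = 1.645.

For two independent groups with equal n: n = 2·((z_{α} + z_β) / d)².
z_{α} + z_β = 2.054 + 1.645 = 3.699.
n = 2 × (3.699 / 0.46)² = 2 × 8.041² = 2 × 64.66 = 129.3.
Round up to the next whole participant.

n = 130 per group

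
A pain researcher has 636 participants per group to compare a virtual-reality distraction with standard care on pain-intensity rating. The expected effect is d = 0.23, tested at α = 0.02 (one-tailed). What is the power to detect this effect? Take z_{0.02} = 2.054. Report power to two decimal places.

For two equal groups, power = Φ(d·√(n/2) − z_{α}).
d·√(n/2) = 0.23 × √(636/2) = 0.23 × 17.833 = 4.101.
z_β = 4.101 − 2.054 = 2.047.
Power = Φ(2.047) = 0.980.

power ≈ 0.98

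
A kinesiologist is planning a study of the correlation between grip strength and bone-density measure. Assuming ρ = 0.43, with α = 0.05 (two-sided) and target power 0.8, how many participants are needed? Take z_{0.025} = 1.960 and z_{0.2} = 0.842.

Fisher's z: C = ½·ln((1+r)/(1−r)) = ½·ln(2.5088) = 0.4599.
n = ((z_{α/2} + z_β)/C)² + 3.
(1.960 + 0.842) / 0.4599 = 2.802 / 0.4599 = 6.093.
n = 6.093² + 3 = 37.12 + 3 = 40.1.
Round up.

n = 41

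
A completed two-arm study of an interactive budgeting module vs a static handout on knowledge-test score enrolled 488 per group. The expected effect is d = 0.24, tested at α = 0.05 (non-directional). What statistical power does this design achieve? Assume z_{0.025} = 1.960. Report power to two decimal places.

power ≈ 0.96

For two equal groups, power = Φ(d·√(n/2) − z_{α/2}).
d·√(n/2) = 0.24 × √(488/2) = 0.24 × 15.620 = 3.749.
z_β = 3.749 − 1.960 = 1.789.
Power = Φ(1.789) = 0.963.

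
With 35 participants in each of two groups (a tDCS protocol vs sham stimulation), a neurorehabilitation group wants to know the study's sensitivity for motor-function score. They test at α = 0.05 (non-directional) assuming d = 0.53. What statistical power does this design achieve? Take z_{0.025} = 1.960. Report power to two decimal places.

For two equal groups, power = Φ(d·√(n/2) − z_{α/2}).
d·√(n/2) = 0.53 × √(35/2) = 0.53 × 4.183 = 2.217.
z_β = 2.217 − 1.960 = 0.257.
Power = Φ(0.257) = 0.601.

power ≈ 0.60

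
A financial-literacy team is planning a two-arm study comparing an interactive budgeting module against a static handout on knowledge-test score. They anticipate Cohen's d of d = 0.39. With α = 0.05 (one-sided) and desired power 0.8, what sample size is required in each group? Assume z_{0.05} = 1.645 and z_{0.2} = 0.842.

n = 82 per group

For two independent groups with equal n: n = 2·((z_{α} + z_β) / d)².
z_{α} + z_β = 1.645 + 0.842 = 2.487.
n = 2 × (2.487 / 0.39)² = 2 × 6.377² = 2 × 40.67 = 81.3.
Round up to the next whole participant.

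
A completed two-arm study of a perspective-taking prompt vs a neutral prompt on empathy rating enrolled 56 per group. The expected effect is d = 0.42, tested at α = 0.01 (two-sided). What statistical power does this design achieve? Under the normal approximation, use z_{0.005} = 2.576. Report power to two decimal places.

power ≈ 0.36

For two equal groups, power = Φ(d·√(n/2) − z_{α/2}).
d·√(n/2) = 0.42 × √(56/2) = 0.42 × 5.292 = 2.222.
z_β = 2.222 − 2.576 = -0.354.
Power = Φ(-0.354) = 0.362.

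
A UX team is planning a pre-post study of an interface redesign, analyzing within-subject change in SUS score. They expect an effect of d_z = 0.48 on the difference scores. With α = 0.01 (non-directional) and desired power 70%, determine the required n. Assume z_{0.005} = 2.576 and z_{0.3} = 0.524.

For a paired (one-sample on differences) test: n = ((z_{α/2} + z_β) / d)².
z_{α/2} + z_β = 2.576 + 0.524 = 3.100.
n = (3.100 / 0.48)² = 6.458² = 41.71.
Round up.

n = 42 pairs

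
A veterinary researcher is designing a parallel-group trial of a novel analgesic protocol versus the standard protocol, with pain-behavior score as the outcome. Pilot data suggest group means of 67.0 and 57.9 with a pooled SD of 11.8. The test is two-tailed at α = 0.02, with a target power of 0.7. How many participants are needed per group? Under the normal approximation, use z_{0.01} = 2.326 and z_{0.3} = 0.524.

Cohen's d = |M₁ − M₂| / SD_pooled = |67.0 − 57.9| / 11.8 = 9.1 / 11.8 = 0.771.
For two independent groups with equal n: n = 2·((z_{α/2} + z_β) / d)².
z_{α/2} + z_β = 2.326 + 0.524 = 2.850.
n = 2 × (2.850 / 0.771)² = 2 × 3.696² = 2 × 13.66 = 27.3.
Round up to the next whole participant.

n = 28 per group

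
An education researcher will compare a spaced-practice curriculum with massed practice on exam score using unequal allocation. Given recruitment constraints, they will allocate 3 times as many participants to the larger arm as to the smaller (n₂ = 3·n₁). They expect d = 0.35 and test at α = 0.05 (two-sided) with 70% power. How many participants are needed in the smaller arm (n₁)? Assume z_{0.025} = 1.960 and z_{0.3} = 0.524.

n₁ = 68

With allocation ratio k = n₂/n₁ = 3, Var(x̄₁−x̄₂) = σ²(1/n₁ + 1/(k·n₁)) = σ²·(k+1)/(k·n₁).
So n₁ = (1 + 1/k)·((z_{α/2} + z_β)/d)² = 1.333 × (2.484/0.35)².
n₁ = 1.333 × 50.37 = 67.2.
Round up: n₁ = 68, giving n₂ = 3 × 68 = 204.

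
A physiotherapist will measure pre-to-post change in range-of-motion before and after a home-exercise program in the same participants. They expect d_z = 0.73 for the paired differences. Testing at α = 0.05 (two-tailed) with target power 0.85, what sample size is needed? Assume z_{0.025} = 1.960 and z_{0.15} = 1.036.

n = 17 pairs

For a paired (one-sample on differences) test: n = ((z_{α/2} + z_β) / d)².
z_{α/2} + z_β = 1.960 + 1.036 = 2.996.
n = (2.996 / 0.73)² = 4.104² = 16.84.
Round up.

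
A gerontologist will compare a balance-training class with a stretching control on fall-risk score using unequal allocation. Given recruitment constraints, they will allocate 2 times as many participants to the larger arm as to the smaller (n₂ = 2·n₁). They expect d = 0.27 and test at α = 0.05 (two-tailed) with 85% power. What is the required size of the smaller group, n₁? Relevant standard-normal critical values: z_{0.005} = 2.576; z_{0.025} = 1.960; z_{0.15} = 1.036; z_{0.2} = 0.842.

n₁ = 185

With allocation ratio k = n₂/n₁ = 2, Var(x̄₁−x̄₂) = σ²(1/n₁ + 1/(k·n₁)) = σ²·(k+1)/(k·n₁).
So n₁ = (1 + 1/k)·((z_{α/2} + z_β)/d)² = 1.500 × (2.996/0.27)².
n₁ = 1.500 × 123.13 = 184.7.
Round up: n₁ = 185, giving n₂ = 2 × 185 = 370.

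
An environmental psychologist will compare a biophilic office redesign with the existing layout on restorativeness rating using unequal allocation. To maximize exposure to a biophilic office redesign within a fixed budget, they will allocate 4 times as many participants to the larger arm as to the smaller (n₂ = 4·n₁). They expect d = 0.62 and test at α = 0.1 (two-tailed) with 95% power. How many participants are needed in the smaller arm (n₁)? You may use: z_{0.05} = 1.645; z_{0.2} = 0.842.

With allocation ratio k = n₂/n₁ = 4, Var(x̄₁−x̄₂) = σ²(1/n₁ + 1/(k·n₁)) = σ²·(k+1)/(k·n₁).
So n₁ = (1 + 1/k)·((z_{α/2} + z_β)/d)² = 1.250 × (3.290/0.62)².
n₁ = 1.250 × 28.16 = 35.2.
Round up: n₁ = 36, giving n₂ = 4 × 36 = 144.

n₁ = 36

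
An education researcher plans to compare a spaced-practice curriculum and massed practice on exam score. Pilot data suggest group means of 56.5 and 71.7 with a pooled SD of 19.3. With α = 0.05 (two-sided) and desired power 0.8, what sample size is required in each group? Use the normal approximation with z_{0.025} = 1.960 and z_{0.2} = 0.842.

Cohen's d = |M₁ − M₂| / SD_pooled = |56.5 − 71.7| / 19.3 = 15.2 / 19.3 = 0.788.
For two independent groups with equal n: n = 2·((z_{α/2} + z_β) / d)².
z_{α/2} + z_β = 1.960 + 0.842 = 2.802.
n = 2 × (2.802 / 0.788)² = 2 × 3.556² = 2 × 12.64 = 25.3.
Round up to the next whole participant.

n = 26 per group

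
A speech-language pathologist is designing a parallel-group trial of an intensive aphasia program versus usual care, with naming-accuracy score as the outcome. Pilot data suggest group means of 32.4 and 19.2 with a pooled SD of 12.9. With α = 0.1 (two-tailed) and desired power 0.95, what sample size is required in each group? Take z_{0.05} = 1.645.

n = 21 per group

Cohen's d = |M₁ − M₂| / SD_pooled = |32.4 − 19.2| / 12.9 = 13.2 / 12.9 = 1.023.
For two independent groups with equal n: n = 2·((z_{α/2} + z_β) / d)².
z_{α/2} + z_β = 1.645 + 1.645 = 3.290.
n = 2 × (3.290 / 1.023)² = 2 × 3.216² = 2 × 10.34 = 20.7.
Round up to the next whole participant.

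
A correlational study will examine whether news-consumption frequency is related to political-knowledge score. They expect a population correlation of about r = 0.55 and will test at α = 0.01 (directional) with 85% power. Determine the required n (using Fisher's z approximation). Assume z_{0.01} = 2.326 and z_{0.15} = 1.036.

n = 33

Fisher's z: C = ½·ln((1+r)/(1−r)) = ½·ln(3.4444) = 0.6184.
n = ((z_{α} + z_β)/C)² + 3.
(2.326 + 1.036) / 0.6184 = 3.362 / 0.6184 = 5.437.
n = 5.437² + 3 = 29.56 + 3 = 32.6.
Round up.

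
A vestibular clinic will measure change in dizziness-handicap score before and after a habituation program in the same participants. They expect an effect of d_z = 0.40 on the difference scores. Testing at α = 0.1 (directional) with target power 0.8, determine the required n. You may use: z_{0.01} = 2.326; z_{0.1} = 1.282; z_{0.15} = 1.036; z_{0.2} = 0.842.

n = 29 pairs

For a paired (one-sample on differences) test: n = ((z_{α} + z_β) / d)².
z_{α} + z_β = 1.282 + 0.842 = 2.124.
n = (2.124 / 0.40)² = 5.310² = 28.20.
Round up.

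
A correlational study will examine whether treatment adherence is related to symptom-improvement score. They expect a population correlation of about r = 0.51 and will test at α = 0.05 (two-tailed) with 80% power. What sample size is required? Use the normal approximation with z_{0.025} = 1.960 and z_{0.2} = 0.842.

n = 28

Fisher's z: C = ½·ln((1+r)/(1−r)) = ½·ln(3.0816) = 0.5627.
n = ((z_{α/2} + z_β)/C)² + 3.
(1.960 + 0.842) / 0.5627 = 2.802 / 0.5627 = 4.980.
n = 4.980² + 3 = 24.80 + 3 = 27.8.
Round up.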